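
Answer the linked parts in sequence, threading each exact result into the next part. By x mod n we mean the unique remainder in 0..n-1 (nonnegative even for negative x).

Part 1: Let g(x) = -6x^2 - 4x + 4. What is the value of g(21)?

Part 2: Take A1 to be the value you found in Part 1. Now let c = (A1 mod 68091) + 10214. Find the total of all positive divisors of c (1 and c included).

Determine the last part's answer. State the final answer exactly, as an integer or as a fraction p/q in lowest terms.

Part 1: -6*(21)^2 - 4*(21)^1 + 4 = (-2646) + (-84) + (4) = -2726; answer -2726
Part 2: A1 = -2726; c = 75579; 75579 = 3 * 7 * 59 * 61; sigma = (1 + 3) * (1 + 7) * (1 + 59) * (1 + 61) = 4 * 8 * 60 * 62 = 119040; answer 119040

119040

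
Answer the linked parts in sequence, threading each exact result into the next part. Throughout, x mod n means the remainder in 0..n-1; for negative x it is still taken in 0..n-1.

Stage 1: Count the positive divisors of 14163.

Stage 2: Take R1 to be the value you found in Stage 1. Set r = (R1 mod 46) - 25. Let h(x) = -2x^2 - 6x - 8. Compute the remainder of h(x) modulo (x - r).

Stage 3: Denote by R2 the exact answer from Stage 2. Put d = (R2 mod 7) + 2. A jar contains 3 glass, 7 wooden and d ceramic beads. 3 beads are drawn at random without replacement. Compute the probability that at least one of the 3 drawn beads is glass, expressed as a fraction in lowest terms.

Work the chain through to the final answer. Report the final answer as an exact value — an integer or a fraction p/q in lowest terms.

361/816

Stage 1: 14163 = 3 * 4721; number of divisors = (1+1) * (1+1) = 4; answer 4
Stage 2: R1 = 4; r = -21; remainder = value at the root: -2*(-21)^2 - 6*(-21)^1 - 8 = (-882) + (126) + (-8) = -764; answer -764
Stage 3: R2 = -764; d = 8; total draws C(18,3) = 816; complement C(15,3) = 455; favorable 816 - 455 = 361; P = 361/816; answer 361/816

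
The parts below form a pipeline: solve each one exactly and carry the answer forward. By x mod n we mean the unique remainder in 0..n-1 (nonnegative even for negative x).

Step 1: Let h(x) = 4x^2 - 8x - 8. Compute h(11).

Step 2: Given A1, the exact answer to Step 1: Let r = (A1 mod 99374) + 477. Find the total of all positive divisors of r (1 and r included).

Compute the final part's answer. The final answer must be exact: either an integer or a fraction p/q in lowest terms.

Step 1: 4*(11)^2 - 8*(11)^1 - 8 = (484) + (-88) + (-8) = 388; answer 388
Step 2: A1 = 388; r = 865; 865 = 5 * 173; sigma = (1 + 5) * (1 + 173) = 6 * 174 = 1044; answer 1044

1044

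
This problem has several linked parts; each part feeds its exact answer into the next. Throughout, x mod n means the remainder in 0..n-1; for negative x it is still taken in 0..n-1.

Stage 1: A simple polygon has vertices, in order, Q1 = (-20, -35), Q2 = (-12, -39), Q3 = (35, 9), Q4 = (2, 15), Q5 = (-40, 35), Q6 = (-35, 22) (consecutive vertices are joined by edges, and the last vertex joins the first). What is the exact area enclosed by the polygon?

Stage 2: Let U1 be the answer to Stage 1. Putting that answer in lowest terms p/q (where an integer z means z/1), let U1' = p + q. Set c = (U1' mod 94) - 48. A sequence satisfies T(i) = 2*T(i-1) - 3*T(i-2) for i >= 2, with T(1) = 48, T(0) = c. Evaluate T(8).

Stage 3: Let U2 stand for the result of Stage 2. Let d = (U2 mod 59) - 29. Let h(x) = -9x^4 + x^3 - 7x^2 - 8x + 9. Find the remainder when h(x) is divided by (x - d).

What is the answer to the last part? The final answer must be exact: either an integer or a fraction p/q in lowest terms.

-349739

Stage 1: cross terms: (-20*-39 - -12*-35)=360, (-12*9 - 35*-39)=1257, (35*15 - 2*9)=507, (2*35 - -40*15)=670, (-40*22 - -35*35)=345, (-35*-35 - -20*22)=1665; twice the area = |4804| = 4804; area = 2402; answer 2402
Stage 2: U1 = 2402; threaded value p + q = 2403; c = 5; T(2) = 2*(48) - 3*(5) = 81; iterating: T(2)=81, T(3)=18, T(4)=-207, T(5)=-468, T(6)=-315, T(7)=774, T(8)=2493; answer 2493
Stage 3: U2 = 2493; d = -14; remainder = value at the root: -9*(-14)^4 + 1*(-14)^3 - 7*(-14)^2 - 8*(-14)^1 + 9 = (-345744) + (-2744) + (-1372) + (112) + (9) = -349739; answer -349739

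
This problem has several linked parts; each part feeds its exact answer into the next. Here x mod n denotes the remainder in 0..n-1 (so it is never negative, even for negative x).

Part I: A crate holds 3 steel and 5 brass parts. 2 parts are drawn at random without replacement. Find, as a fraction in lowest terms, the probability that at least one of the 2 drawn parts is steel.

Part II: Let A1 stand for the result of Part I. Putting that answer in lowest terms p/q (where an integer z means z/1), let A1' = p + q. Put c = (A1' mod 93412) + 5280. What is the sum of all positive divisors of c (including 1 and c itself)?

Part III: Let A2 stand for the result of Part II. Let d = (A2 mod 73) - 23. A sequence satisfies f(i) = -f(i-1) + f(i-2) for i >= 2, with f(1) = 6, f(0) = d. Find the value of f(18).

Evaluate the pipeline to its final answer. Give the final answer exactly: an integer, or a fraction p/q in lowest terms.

Part I: total draws C(8,2) = 28; complement C(5,2) = 10; favorable 28 - 10 = 18; P = 9/14; answer 9/14
Part II: A1 = 9/14; threaded value p + q = 23; c = 5303; 5303 is prime, so its only divisors are 1 and 5303; sigma = 1 + 5303 = 5304; answer 5304
Part III: A2 = 5304; d = 25; f(2) = -1*(6) + 1*(25) = 19; iterating: f(2)=19, f(3)=-13, f(4)=32, f(5)=-45, f(6)=77, f(7)=-122, f(8)=199, f(9)=-321, f(10)=520, f(11)=-841, f(12)=1361, f(13)=-2202, f(14)=3563, f(15)=-5765, f(16)=9328, f(17)=-15093, f(18)=24421; answer 24421

24421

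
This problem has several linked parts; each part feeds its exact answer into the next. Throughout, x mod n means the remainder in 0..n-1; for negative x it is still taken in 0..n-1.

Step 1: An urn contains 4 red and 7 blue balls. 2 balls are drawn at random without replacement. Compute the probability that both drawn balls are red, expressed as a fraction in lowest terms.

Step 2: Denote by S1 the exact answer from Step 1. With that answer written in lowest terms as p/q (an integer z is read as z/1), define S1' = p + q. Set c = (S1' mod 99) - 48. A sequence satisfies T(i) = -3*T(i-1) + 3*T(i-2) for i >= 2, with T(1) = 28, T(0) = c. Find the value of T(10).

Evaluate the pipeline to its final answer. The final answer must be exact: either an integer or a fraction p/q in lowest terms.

Step 1: total draws C(11,2) = 55; favorable C(4,2) = 6; P = 6/55; answer 6/55
Step 2: S1 = 6/55; threaded value p + q = 61; c = 13; T(2) = -3*(28) + 3*(13) = -45; iterating: T(2)=-45, T(3)=219, T(4)=-792, T(5)=3033, T(6)=-11475, T(7)=43524, T(8)=-164997, T(9)=625563, T(10)=-2371680; answer -2371680

-2371680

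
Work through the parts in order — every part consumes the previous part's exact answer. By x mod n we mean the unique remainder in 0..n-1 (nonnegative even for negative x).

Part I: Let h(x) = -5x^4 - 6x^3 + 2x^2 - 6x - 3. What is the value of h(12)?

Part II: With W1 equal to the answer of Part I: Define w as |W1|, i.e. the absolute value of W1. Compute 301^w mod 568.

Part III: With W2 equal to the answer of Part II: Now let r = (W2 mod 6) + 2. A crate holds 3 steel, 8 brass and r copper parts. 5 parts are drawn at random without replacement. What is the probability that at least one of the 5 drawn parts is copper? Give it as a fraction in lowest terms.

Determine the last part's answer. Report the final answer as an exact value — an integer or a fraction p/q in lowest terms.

Part I: -5*(12)^4 - 6*(12)^3 + 2*(12)^2 - 6*(12)^1 - 3 = (-103680) + (-10368) + (288) + (-72) + (-3) = -113835; answer -113835
Part II: W1 = -113835; w = 113835; squarings mod 568: 301^1=301, 301^2=289, 301^4=25, 301^8=57, 301^16=409, 301^32=289, 301^64=25, 301^128=57, 301^256=409, 301^512=289, 301^1024=25, 301^2048=57, 301^4096=409, 301^8192=289, 301^16384=25, 301^32768=57, 301^65536=409; 301^113835 = 301^1 * 301^2 * 301^8 * 301^32 * 301^128 * 301^1024 * 301^2048 * 301^4096 * 301^8192 * 301^32768 * 301^65536 = 141 (mod 568); answer 141
Part III: W2 = 141; r = 5; total draws C(16,5) = 4368; complement C(11,5) = 462; favorable 4368 - 462 = 3906; P = 93/104; answer 93/104

93/104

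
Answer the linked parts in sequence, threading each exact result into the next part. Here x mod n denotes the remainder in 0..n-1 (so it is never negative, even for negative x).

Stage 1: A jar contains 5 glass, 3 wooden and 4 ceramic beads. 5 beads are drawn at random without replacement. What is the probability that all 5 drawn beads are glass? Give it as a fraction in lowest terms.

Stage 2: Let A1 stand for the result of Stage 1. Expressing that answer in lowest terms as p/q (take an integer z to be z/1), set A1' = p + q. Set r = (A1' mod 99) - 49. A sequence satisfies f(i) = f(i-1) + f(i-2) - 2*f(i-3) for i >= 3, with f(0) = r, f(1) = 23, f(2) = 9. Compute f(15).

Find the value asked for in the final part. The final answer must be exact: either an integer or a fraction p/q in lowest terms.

2448

Stage 1: total draws C(12,5) = 792; favorable C(5,5) = 1; P = 1/792; answer 1/792
Stage 2: A1 = 1/792; threaded value p + q = 793; r = -48; f(3) = 1*(9) + 1*(23) - 2*(-48) = 128; iterating: f(3)=128, f(4)=91, f(5)=201, f(6)=36, f(7)=55, f(8)=-311, f(9)=-328, f(10)=-749, f(11)=-455, f(12)=-548, f(13)=495, f(14)=857, f(15)=2448; answer 2448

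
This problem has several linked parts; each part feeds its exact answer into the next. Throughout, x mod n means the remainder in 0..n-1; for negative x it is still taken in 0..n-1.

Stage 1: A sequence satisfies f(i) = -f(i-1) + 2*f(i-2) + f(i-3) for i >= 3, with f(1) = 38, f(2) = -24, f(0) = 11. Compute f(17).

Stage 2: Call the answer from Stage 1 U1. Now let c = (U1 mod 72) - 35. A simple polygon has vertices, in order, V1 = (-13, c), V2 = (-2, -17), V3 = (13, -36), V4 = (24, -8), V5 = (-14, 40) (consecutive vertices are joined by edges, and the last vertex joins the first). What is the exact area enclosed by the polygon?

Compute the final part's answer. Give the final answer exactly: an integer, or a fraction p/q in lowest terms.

Stage 1: f(3) = -1*(-24) + 2*(38) + 1*(11) = 111; iterating: f(3)=111, f(4)=-121, f(5)=319, f(6)=-450, f(7)=967, f(8)=-1548, f(9)=3032, f(10)=-5161, f(11)=9677, f(12)=-16967, f(13)=31160, f(14)=-55417, f(15)=100770, f(16)=-180444, f(17)=326567; answer 326567
Stage 2: U1 = 326567; c = 12; cross terms: (-13*-17 - -2*12)=245, (-2*-36 - 13*-17)=293, (13*-8 - 24*-36)=760, (24*40 - -14*-8)=848, (-14*12 - -13*40)=352; twice the area = |2498| = 2498; area = 1249; answer 1249

1249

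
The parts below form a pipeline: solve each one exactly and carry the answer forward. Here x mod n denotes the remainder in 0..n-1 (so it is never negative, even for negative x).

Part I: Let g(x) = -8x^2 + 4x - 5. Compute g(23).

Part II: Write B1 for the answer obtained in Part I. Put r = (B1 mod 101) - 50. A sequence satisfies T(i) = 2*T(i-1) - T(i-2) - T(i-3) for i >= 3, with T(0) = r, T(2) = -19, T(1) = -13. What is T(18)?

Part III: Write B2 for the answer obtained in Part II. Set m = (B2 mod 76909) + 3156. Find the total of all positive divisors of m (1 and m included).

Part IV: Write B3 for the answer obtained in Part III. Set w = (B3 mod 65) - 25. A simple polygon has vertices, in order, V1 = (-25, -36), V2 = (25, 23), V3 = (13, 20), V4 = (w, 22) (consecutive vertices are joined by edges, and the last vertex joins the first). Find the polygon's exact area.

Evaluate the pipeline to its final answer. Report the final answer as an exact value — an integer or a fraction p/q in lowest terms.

Part I: -8*(23)^2 + 4*(23)^1 - 5 = (-4232) + (92) + (-5) = -4145; answer -4145
Part II: B1 = -4145; r = 47; T(3) = 2*(-19) - 1*(-13) - 1*(47) = -72; iterating: T(3)=-72, T(4)=-112, T(5)=-133, T(6)=-82, T(7)=81, T(8)=377, T(9)=755, T(10)=1052, T(11)=972, T(12)=137, T(13)=-1750, T(14)=-4609, T(15)=-7605, T(16)=-8851, T(17)=-5488, T(18)=5480; answer 5480
Part III: B2 = 5480; m = 8636; 8636 = 2^2 * 17 * 127; sigma = (1 + 2 + 4) * (1 + 17) * (1 + 127) = 7 * 18 * 128 = 16128; answer 16128
Part IV: B3 = 16128; w = -17; cross terms: (-25*23 - 25*-36)=325, (25*20 - 13*23)=201, (13*22 - -17*20)=626, (-17*-36 - -25*22)=1162; twice the area = |2314| = 2314; area = 1157; answer 1157

1157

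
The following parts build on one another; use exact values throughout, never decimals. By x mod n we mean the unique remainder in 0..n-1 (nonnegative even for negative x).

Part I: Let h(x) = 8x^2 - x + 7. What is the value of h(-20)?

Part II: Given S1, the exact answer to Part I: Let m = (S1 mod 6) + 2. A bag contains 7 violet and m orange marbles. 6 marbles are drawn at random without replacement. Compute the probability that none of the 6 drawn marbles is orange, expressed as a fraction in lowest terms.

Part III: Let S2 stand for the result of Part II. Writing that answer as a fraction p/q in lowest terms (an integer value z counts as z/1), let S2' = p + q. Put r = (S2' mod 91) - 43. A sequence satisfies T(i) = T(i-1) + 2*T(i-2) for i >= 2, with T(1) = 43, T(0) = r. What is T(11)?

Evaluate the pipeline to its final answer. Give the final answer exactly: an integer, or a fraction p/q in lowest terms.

Part I: 8*(-20)^2 - 1*(-20)^1 + 7 = (3200) + (20) + (7) = 3227; answer 3227
Part II: S1 = 3227; m = 7; total draws C(14,6) = 3003; favorable C(7,6) = 7; P = 1/429; answer 1/429
Part III: S2 = 1/429; threaded value p + q = 430; r = 23; T(2) = 1*(43) + 2*(23) = 89; iterating: T(2)=89, T(3)=175, T(4)=353, T(5)=703, T(6)=1409, T(7)=2815, T(8)=5633, T(9)=11263, T(10)=22529, T(11)=45055; answer 45055

45055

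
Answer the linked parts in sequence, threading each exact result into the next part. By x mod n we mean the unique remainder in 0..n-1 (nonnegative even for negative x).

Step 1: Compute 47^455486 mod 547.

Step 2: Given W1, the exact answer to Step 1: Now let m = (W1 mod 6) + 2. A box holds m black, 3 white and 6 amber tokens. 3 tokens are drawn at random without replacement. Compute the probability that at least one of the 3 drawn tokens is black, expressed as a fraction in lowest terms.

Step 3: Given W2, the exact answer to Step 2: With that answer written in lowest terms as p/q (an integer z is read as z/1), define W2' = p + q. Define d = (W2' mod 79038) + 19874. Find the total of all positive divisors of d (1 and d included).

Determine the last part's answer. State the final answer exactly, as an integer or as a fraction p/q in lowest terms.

46080

Step 1: squarings mod 547: 47^1=47, 47^2=21, 47^4=441, 47^8=296, 47^16=96, 47^32=464, 47^64=325, 47^128=54, 47^256=181, 47^512=488, 47^1024=199, 47^2048=217, 47^4096=47, 47^8192=21, 47^16384=441, 47^32768=296, 47^65536=96, 47^131072=464, 47^262144=325; 47^455486 = 47^2 * 47^4 * 47^8 * 47^16 * 47^32 * 47^256 * 47^512 * 47^4096 * 47^8192 * 47^16384 * 47^32768 * 47^131072 * 47^262144 = 488 (mod 547); answer 488
Step 2: W1 = 488; m = 4; total draws C(13,3) = 286; complement C(9,3) = 84; favorable 286 - 84 = 202; P = 101/143; answer 101/143
Step 3: W2 = 101/143; threaded value p + q = 244; d = 20118; 20118 = 2 * 3 * 7 * 479; sigma = (1 + 2) * (1 + 3) * (1 + 7) * (1 + 479) = 3 * 4 * 8 * 480 = 46080; answer 46080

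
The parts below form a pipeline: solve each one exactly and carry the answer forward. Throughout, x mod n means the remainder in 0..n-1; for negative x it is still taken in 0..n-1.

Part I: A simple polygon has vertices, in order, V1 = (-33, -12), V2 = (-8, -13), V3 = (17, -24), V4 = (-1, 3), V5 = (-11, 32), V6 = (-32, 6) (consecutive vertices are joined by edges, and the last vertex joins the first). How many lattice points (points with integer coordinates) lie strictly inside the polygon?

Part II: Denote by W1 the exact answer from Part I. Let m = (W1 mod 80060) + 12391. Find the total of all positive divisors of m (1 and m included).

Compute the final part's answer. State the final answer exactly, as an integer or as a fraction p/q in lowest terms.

28272

Part I: cross terms: (-33*-13 - -8*-12)=333, (-8*-24 - 17*-13)=413, (17*3 - -1*-24)=27, (-1*32 - -11*3)=1, (-11*6 - -32*32)=958, (-32*-12 - -33*6)=582; twice the area = |2314| = 2314; area = 1157; boundary points = 1 + 1 + 9 + 1 + 1 + 1 = 14; strictly interior points = area - boundary/2 + 1 = 1151; answer 1151
Part II: W1 = 1151; m = 13542; 13542 = 2 * 3 * 37 * 61; sigma = (1 + 2) * (1 + 3) * (1 + 37) * (1 + 61) = 3 * 4 * 38 * 62 = 28272; answer 28272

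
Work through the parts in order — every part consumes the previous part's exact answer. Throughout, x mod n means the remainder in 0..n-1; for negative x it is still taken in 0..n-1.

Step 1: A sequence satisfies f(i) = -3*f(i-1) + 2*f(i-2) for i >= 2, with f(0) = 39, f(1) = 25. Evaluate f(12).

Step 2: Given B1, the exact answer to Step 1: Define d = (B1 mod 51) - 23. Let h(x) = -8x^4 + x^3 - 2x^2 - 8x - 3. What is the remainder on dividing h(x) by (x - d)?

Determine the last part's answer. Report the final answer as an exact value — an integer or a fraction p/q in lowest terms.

Step 1: f(2) = -3*(25) + 2*(39) = 3; iterating: f(2)=3, f(3)=41, f(4)=-117, f(5)=433, f(6)=-1533, f(7)=5465, f(8)=-19461, f(9)=69313, f(10)=-246861, f(11)=879209, f(12)=-3131349; answer -3131349
Step 2: B1 = -3131349; d = -23; remainder = value at the root: -8*(-23)^4 + 1*(-23)^3 - 2*(-23)^2 - 8*(-23)^1 - 3 = (-2238728) + (-12167) + (-1058) + (184) + (-3) = -2251772; answer -2251772

-2251772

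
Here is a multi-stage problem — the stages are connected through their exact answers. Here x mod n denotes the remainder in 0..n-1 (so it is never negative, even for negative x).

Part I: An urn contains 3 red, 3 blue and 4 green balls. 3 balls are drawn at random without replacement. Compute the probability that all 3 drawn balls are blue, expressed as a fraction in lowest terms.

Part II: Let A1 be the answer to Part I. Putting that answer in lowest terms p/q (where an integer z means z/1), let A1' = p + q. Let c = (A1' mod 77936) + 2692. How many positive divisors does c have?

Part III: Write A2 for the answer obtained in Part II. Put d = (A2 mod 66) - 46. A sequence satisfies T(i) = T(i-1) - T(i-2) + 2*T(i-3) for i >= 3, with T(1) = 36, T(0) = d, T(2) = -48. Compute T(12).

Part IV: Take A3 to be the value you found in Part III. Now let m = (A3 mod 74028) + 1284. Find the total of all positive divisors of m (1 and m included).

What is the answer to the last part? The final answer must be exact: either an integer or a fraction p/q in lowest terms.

208800

Part I: total draws C(10,3) = 120; favorable C(3,3) = 1; P = 1/120; answer 1/120
Part II: A1 = 1/120; threaded value p + q = 121; c = 2813; 2813 = 29 * 97; number of divisors = (1+1) * (1+1) = 4; answer 4
Part III: A2 = 4; d = -42; T(3) = 1*(-48) - 1*(36) + 2*(-42) = -168; iterating: T(3)=-168, T(4)=-48, T(5)=24, T(6)=-264, T(7)=-384, T(8)=-72, T(9)=-216, T(10)=-912, T(11)=-840, T(12)=-360; answer -360
Part IV: A3 = -360; m = 74952; 74952 = 2^3 * 3^3 * 347; sigma = (1 + 2 + 4 + 8) * (1 + 3 + 9 + 27) * (1 + 347) = 15 * 40 * 348 = 208800; answer 208800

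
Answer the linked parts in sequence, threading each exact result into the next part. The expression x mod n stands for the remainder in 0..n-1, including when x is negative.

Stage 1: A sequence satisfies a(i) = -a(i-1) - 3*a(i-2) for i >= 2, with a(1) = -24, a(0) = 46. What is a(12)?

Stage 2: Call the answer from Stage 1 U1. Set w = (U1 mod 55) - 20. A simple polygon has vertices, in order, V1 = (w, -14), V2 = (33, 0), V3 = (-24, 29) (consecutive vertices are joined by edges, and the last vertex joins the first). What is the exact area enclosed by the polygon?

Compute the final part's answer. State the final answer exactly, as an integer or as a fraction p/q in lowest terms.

Stage 1: a(2) = -1*(-24) - 3*(46) = -114; iterating: a(2)=-114, a(3)=186, a(4)=156, a(5)=-714, a(6)=246, a(7)=1896, a(8)=-2634, a(9)=-3054, a(10)=10956, a(11)=-1794, a(12)=-31074; answer -31074
Stage 2: U1 = -31074; w = -19; cross terms: (-19*0 - 33*-14)=462, (33*29 - -24*0)=957, (-24*-14 - -19*29)=887; twice the area = |2306| = 2306; area = 1153; answer 1153

1153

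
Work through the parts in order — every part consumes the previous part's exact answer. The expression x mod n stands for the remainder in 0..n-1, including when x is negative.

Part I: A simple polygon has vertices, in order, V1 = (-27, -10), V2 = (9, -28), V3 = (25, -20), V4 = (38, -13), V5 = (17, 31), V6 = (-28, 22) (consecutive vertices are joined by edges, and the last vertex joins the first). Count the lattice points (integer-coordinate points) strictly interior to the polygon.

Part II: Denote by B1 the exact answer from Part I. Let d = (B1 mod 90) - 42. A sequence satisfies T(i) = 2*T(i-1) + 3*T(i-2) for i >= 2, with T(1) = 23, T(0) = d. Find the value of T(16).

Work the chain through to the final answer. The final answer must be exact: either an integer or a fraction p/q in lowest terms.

118378468

Part I: cross terms: (-27*-28 - 9*-10)=846, (9*-20 - 25*-28)=520, (25*-13 - 38*-20)=435, (38*31 - 17*-13)=1399, (17*22 - -28*31)=1242, (-28*-10 - -27*22)=874; twice the area = |5316| = 5316; area = 2658; boundary points = 18 + 8 + 1 + 1 + 9 + 1 = 38; strictly interior points = area - boundary/2 + 1 = 2640; answer 2640
Part II: B1 = 2640; d = -12; T(2) = 2*(23) + 3*(-12) = 10; iterating: T(2)=10, T(3)=89, T(4)=208, T(5)=683, T(6)=1990, T(7)=6029, T(8)=18028, T(9)=54143, T(10)=162370, T(11)=487169, T(12)=1461448, T(13)=4384403, T(14)=13153150, T(15)=39459509, T(16)=118378468; answer 118378468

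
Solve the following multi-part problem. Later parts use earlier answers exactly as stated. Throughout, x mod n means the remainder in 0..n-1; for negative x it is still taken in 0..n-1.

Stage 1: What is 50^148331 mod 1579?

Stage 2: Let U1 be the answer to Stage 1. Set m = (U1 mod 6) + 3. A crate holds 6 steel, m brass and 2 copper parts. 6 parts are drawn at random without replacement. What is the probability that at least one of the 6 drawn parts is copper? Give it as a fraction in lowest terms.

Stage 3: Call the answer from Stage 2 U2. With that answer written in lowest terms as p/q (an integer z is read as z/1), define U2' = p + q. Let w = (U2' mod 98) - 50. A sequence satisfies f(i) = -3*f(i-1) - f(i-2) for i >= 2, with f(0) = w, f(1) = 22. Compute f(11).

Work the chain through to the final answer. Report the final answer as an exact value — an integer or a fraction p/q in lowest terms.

315227

Stage 1: squarings mod 1579: 50^1=50, 50^2=921, 50^4=318, 50^8=68, 50^16=1466, 50^32=137, 50^64=1400, 50^128=461, 50^256=935, 50^512=1038, 50^1024=566, 50^2048=1398, 50^4096=1181, 50^8192=504, 50^16384=1376, 50^32768=155, 50^65536=340, 50^131072=333; 50^148331 = 50^1 * 50^2 * 50^8 * 50^32 * 50^64 * 50^256 * 50^512 * 50^16384 * 50^131072 = 979 (mod 1579); answer 979
Stage 2: U1 = 979; m = 4; total draws C(12,6) = 924; complement C(10,6) = 210; favorable 924 - 210 = 714; P = 17/22; answer 17/22
Stage 3: U2 = 17/22; threaded value p + q = 39; w = -11; f(2) = -3*(22) - 1*(-11) = -55; iterating: f(2)=-55, f(3)=143, f(4)=-374, f(5)=979, f(6)=-2563, f(7)=6710, f(8)=-17567, f(9)=45991, f(10)=-120406, f(11)=315227; answer 315227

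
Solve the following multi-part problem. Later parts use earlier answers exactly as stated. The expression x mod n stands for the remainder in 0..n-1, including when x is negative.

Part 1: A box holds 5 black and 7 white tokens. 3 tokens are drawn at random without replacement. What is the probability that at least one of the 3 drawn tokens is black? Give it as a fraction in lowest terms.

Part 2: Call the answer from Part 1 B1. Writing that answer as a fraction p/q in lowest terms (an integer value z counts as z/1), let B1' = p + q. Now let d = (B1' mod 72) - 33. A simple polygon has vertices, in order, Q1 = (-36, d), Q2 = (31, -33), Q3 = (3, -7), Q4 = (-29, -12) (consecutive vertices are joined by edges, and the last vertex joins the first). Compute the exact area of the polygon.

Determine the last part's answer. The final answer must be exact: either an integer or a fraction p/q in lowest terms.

1839/2

Part 1: total draws C(12,3) = 220; complement C(7,3) = 35; favorable 220 - 35 = 185; P = 37/44; answer 37/44
Part 2: B1 = 37/44; threaded value p + q = 81; d = -24; cross terms: (-36*-33 - 31*-24)=1932, (31*-7 - 3*-33)=-118, (3*-12 - -29*-7)=-239, (-29*-24 - -36*-12)=264; twice the area = |1839| = 1839; area = 1839/2; answer 1839/2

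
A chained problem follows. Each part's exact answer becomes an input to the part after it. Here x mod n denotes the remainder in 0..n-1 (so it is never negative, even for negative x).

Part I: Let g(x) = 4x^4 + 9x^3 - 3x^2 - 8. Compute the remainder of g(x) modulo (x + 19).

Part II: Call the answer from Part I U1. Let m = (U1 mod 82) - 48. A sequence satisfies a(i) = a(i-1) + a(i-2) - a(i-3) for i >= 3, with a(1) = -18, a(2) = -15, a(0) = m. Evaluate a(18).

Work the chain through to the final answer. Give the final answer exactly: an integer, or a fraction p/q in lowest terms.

Part I: remainder = value at the root: 4*(-19)^4 + 9*(-19)^3 - 3*(-19)^2 - 8 = (521284) + (-61731) + (-1083) + (-8) = 458462; answer 458462
Part II: U1 = 458462; m = -48; a(3) = 1*(-15) + 1*(-18) - 1*(-48) = 15; iterating: a(3)=15, a(4)=18, a(5)=48, a(6)=51, a(7)=81, a(8)=84, a(9)=114, a(10)=117, a(11)=147, a(12)=150, a(13)=180, a(14)=183, a(15)=213, a(16)=216, a(17)=246, a(18)=249; answer 249

249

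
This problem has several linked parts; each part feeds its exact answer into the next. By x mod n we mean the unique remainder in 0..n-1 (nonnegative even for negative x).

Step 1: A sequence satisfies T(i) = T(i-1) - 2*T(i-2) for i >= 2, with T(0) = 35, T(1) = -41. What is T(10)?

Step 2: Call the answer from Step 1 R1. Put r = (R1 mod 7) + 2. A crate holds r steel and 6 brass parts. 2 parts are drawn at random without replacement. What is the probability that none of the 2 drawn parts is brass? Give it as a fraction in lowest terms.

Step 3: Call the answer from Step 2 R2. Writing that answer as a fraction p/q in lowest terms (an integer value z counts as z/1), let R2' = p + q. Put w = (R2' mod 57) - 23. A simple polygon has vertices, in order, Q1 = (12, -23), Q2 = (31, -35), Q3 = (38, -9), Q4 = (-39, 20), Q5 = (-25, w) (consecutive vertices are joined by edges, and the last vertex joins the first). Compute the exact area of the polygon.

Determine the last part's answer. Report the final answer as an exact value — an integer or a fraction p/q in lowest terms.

1669

Step 1: T(2) = 1*(-41) - 2*(35) = -111; iterating: T(2)=-111, T(3)=-29, T(4)=193, T(5)=251, T(6)=-135, T(7)=-637, T(8)=-367, T(9)=907, T(10)=1641; answer 1641
Step 2: R1 = 1641; r = 5; total draws C(11,2) = 55; favorable C(5,2) = 10; P = 2/11; answer 2/11
Step 3: R2 = 2/11; threaded value p + q = 13; w = -10; cross terms: (12*-35 - 31*-23)=293, (31*-9 - 38*-35)=1051, (38*20 - -39*-9)=409, (-39*-10 - -25*20)=890, (-25*-23 - 12*-10)=695; twice the area = |3338| = 3338; area = 1669; answer 1669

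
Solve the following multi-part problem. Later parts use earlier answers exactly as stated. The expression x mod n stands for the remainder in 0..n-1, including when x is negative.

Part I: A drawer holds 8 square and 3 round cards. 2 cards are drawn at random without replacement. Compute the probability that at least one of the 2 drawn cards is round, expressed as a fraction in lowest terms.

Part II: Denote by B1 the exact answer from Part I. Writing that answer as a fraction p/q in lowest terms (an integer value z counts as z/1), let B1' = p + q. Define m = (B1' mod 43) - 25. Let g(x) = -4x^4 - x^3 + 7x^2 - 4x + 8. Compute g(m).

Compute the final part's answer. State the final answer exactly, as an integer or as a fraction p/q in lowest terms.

Part I: total draws C(11,2) = 55; complement C(8,2) = 28; favorable 55 - 28 = 27; P = 27/55; answer 27/55
Part II: B1 = 27/55; threaded value p + q = 82; m = 14; -4*(14)^4 - 1*(14)^3 + 7*(14)^2 - 4*(14)^1 + 8 = (-153664) + (-2744) + (1372) + (-56) + (8) = -155084; answer -155084

-155084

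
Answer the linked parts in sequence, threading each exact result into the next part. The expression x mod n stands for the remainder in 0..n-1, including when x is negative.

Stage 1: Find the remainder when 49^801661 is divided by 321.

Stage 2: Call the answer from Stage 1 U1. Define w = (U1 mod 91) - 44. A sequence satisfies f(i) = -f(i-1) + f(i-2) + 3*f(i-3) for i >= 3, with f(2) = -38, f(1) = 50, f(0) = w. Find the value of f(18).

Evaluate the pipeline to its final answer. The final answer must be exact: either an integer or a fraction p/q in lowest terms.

Stage 1: squarings mod 321: 49^1=49, 49^2=154, 49^4=283, 49^8=160, 49^16=241, 49^32=301, 49^64=79, 49^128=142, 49^256=262, 49^512=271, 49^1024=253, 49^2048=130, 49^4096=208, 49^8192=250, 49^16384=226, 49^32768=37, 49^65536=85, 49^131072=163, 49^262144=247, 49^524288=19; 49^801661 = 49^1 * 49^4 * 49^8 * 49^16 * 49^32 * 49^64 * 49^256 * 49^512 * 49^2048 * 49^4096 * 49^8192 * 49^262144 * 49^524288 = 118 (mod 321); answer 118
Stage 2: U1 = 118; w = -17; f(3) = -1*(-38) + 1*(50) + 3*(-17) = 37; iterating: f(3)=37, f(4)=75, f(5)=-152, f(6)=338, f(7)=-265, f(8)=147, f(9)=602, f(10)=-1250, f(11)=2293, f(12)=-1737, f(13)=280, f(14)=4862, f(15)=-9793, f(16)=15495, f(17)=-10702, f(18)=-3182; answer -3182

-3182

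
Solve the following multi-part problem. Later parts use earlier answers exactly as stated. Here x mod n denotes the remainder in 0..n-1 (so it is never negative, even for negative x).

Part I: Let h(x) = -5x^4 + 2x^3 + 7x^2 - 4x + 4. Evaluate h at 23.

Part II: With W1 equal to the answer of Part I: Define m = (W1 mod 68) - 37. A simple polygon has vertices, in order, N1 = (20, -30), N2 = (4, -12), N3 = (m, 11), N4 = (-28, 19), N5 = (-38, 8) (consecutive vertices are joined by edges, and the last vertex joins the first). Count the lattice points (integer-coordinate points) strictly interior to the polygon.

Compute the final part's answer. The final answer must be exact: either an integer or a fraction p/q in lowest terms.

775

Part I: -5*(23)^4 + 2*(23)^3 + 7*(23)^2 - 4*(23)^1 + 4 = (-1399205) + (24334) + (3703) + (-92) + (4) = -1371256; answer -1371256
Part II: W1 = -1371256; m = -5; cross terms: (20*-12 - 4*-30)=-120, (4*11 - -5*-12)=-16, (-5*19 - -28*11)=213, (-28*8 - -38*19)=498, (-38*-30 - 20*8)=980; twice the area = |1555| = 1555; area = 1555/2; boundary points = 2 + 1 + 1 + 1 + 2 = 7; strictly interior points = area - boundary/2 + 1 = 775; answer 775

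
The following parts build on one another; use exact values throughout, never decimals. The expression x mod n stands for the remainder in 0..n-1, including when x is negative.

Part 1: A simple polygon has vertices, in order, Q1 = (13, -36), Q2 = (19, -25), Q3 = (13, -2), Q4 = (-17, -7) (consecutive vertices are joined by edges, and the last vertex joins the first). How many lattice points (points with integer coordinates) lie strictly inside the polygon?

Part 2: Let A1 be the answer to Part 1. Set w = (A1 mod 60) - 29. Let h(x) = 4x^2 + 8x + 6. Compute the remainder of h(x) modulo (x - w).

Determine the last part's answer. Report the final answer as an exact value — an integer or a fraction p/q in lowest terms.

Part 1: cross terms: (13*-25 - 19*-36)=359, (19*-2 - 13*-25)=287, (13*-7 - -17*-2)=-125, (-17*-36 - 13*-7)=703; twice the area = |1224| = 1224; area = 612; boundary points = 1 + 1 + 5 + 1 = 8; strictly interior points = area - boundary/2 + 1 = 609; answer 609
Part 2: A1 = 609; w = -20; remainder = value at the root: 4*(-20)^2 + 8*(-20)^1 + 6 = (1600) + (-160) + (6) = 1446; answer 1446

1446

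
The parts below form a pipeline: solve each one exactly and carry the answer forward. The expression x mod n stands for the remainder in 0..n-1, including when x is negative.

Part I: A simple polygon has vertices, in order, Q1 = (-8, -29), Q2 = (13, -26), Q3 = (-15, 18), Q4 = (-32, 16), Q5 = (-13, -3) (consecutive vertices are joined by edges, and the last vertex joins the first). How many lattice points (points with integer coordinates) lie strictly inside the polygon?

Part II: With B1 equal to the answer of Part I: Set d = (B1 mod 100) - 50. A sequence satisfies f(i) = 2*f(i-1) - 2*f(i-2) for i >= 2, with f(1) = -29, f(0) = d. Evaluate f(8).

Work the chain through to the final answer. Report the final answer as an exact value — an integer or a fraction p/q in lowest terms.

Part I: cross terms: (-8*-26 - 13*-29)=585, (13*18 - -15*-26)=-156, (-15*16 - -32*18)=336, (-32*-3 - -13*16)=304, (-13*-29 - -8*-3)=353; twice the area = |1422| = 1422; area = 711; boundary points = 3 + 4 + 1 + 19 + 1 = 28; strictly interior points = area - boundary/2 + 1 = 698; answer 698
Part II: B1 = 698; d = 48; f(2) = 2*(-29) - 2*(48) = -154; iterating: f(2)=-154, f(3)=-250, f(4)=-192, f(5)=116, f(6)=616, f(7)=1000, f(8)=768; answer 768

768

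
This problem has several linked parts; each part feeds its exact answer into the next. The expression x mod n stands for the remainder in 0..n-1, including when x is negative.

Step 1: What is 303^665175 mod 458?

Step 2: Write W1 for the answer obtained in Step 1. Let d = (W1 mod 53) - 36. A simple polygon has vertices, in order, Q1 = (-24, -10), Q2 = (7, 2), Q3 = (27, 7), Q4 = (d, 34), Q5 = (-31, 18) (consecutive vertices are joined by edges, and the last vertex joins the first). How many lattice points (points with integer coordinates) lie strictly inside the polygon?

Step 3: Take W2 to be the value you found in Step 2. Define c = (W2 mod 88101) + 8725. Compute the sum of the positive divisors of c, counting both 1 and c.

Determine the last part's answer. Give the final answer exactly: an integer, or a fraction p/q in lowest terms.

10100

Step 1: squarings mod 458: 303^1=303, 303^2=209, 303^4=171, 303^8=387, 303^16=3, 303^32=9, 303^64=81, 303^128=149, 303^256=217, 303^512=373, 303^1024=355, 303^2048=75, 303^4096=129, 303^8192=153, 303^16384=51, 303^32768=311, 303^65536=83, 303^131072=19, 303^262144=361, 303^524288=249; 303^665175 = 303^1 * 303^2 * 303^4 * 303^16 * 303^64 * 303^512 * 303^1024 * 303^8192 * 303^131072 * 303^524288 = 357 (mod 458); answer 357
Step 2: W1 = 357; d = 3; cross terms: (-24*2 - 7*-10)=22, (7*7 - 27*2)=-5, (27*34 - 3*7)=897, (3*18 - -31*34)=1108, (-31*-10 - -24*18)=742; twice the area = |2764| = 2764; area = 1382; boundary points = 1 + 5 + 3 + 2 + 7 = 18; strictly interior points = area - boundary/2 + 1 = 1374; answer 1374
Step 3: W2 = 1374; c = 10099; 10099 is prime, so its only divisors are 1 and 10099; sigma = 1 + 10099 = 10100; answer 10100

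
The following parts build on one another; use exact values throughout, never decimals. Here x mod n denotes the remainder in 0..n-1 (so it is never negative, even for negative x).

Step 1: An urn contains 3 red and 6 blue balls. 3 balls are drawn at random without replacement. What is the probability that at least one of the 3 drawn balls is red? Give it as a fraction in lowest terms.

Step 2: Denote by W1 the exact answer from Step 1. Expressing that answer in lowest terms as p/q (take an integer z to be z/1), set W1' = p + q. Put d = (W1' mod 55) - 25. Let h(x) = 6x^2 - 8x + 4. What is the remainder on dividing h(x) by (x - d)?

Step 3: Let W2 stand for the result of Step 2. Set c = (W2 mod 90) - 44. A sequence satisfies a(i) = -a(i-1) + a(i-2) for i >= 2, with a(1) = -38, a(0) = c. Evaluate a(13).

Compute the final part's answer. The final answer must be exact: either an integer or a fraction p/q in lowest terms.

-10006

Step 1: total draws C(9,3) = 84; complement C(6,3) = 20; favorable 84 - 20 = 64; P = 16/21; answer 16/21
Step 2: W1 = 16/21; threaded value p + q = 37; d = 12; remainder = value at the root: 6*(12)^2 - 8*(12)^1 + 4 = (864) + (-96) + (4) = 772; answer 772
Step 3: W2 = 772; c = 8; a(2) = -1*(-38) + 1*(8) = 46; iterating: a(2)=46, a(3)=-84, a(4)=130, a(5)=-214, a(6)=344, a(7)=-558, a(8)=902, a(9)=-1460, a(10)=2362, a(11)=-3822, a(12)=6184, a(13)=-10006; answer -10006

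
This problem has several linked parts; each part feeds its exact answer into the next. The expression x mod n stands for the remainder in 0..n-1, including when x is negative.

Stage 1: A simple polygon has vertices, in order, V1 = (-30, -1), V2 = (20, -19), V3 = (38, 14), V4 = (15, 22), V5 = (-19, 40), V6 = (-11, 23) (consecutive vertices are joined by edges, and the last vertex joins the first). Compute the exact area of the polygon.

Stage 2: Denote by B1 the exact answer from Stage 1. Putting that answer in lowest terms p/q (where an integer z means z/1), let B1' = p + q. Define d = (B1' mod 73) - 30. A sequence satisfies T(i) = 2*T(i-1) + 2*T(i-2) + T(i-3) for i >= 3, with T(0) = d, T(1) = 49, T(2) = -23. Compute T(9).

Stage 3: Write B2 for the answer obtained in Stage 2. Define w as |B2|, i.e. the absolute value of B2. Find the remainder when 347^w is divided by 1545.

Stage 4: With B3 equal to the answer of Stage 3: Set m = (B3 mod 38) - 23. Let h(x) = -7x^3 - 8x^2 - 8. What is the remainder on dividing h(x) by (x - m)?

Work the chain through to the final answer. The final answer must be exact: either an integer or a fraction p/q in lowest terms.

-96

Stage 1: cross terms: (-30*-19 - 20*-1)=590, (20*14 - 38*-19)=1002, (38*22 - 15*14)=626, (15*40 - -19*22)=1018, (-19*23 - -11*40)=3, (-11*-1 - -30*23)=701; twice the area = |3940| = 3940; area = 1970; answer 1970
Stage 2: B1 = 1970; threaded value p + q = 1971; d = -30; T(3) = 2*(-23) + 2*(49) + 1*(-30) = 22; iterating: T(3)=22, T(4)=47, T(5)=115, T(6)=346, T(7)=969, T(8)=2745, T(9)=7774; answer 7774
Stage 3: B2 = 7774; w = 7774; squarings mod 1545: 347^1=347, 347^2=1444, 347^4=931, 347^8=16, 347^16=256, 347^32=646, 347^64=166, 347^128=1291, 347^256=1171, 347^512=826, 347^1024=931, 347^2048=16, 347^4096=256; 347^7774 = 347^2 * 347^4 * 347^8 * 347^16 * 347^64 * 347^512 * 347^1024 * 347^2048 * 347^4096 = 709 (mod 1545); answer 709
Stage 4: B3 = 709; m = 2; remainder = value at the root: -7*(2)^3 - 8*(2)^2 - 8 = (-56) + (-32) + (-8) = -96; answer -96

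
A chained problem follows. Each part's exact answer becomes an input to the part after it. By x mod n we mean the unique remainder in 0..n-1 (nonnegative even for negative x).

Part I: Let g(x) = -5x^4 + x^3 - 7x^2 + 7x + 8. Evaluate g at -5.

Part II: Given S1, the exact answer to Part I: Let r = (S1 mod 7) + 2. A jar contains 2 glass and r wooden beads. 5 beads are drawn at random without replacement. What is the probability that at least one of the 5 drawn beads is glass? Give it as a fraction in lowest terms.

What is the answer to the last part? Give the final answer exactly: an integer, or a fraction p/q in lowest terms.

7/9

Part I: -5*(-5)^4 + 1*(-5)^3 - 7*(-5)^2 + 7*(-5)^1 + 8 = (-3125) + (-125) + (-175) + (-35) + (8) = -3452; answer -3452
Part II: S1 = -3452; r = 8; total draws C(10,5) = 252; complement C(8,5) = 56; favorable 252 - 56 = 196; P = 7/9; answer 7/9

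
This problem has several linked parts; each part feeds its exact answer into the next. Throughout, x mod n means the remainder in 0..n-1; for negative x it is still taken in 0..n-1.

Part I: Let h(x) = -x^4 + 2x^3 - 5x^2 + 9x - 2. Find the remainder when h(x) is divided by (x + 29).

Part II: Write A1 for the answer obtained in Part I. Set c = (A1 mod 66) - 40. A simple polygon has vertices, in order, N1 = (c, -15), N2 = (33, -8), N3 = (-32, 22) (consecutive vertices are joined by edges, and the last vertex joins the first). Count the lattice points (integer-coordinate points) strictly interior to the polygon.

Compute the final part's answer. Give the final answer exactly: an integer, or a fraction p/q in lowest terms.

Part I: remainder = value at the root: -1*(-29)^4 + 2*(-29)^3 - 5*(-29)^2 + 9*(-29)^1 - 2 = (-707281) + (-48778) + (-4205) + (-261) + (-2) = -760527; answer -760527
Part II: A1 = -760527; c = 17; cross terms: (17*-8 - 33*-15)=359, (33*22 - -32*-8)=470, (-32*-15 - 17*22)=106; twice the area = |935| = 935; area = 935/2; boundary points = 1 + 5 + 1 = 7; strictly interior points = area - boundary/2 + 1 = 465; answer 465

465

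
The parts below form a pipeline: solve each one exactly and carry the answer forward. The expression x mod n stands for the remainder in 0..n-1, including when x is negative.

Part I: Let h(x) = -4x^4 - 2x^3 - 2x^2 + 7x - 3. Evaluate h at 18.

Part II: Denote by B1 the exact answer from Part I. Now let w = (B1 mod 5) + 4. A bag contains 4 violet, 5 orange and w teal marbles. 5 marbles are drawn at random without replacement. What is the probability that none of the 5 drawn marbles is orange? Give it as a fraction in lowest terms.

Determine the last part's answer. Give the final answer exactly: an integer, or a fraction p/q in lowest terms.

12/143

Part I: -4*(18)^4 - 2*(18)^3 - 2*(18)^2 + 7*(18)^1 - 3 = (-419904) + (-11664) + (-648) + (126) + (-3) = -432093; answer -432093
Part II: B1 = -432093; w = 6; total draws C(15,5) = 3003; favorable C(10,5) = 252; P = 12/143; answer 12/143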